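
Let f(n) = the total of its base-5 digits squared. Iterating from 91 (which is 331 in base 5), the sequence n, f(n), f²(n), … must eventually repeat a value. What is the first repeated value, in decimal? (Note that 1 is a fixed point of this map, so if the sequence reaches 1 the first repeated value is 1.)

1

91 = (3,3,1)_5 → 3² + 3² + 1² = 9 + 9 + 1 = 19
19 = (3,4)_5 → 3² + 4² = 9 + 16 = 25
25 = (1,0,0)_5 → 1² + 0² + 0² = 1 + 0 + 0 = 1  — reached the fixed point 1.
1 → 1, so 1 is the first repeated value.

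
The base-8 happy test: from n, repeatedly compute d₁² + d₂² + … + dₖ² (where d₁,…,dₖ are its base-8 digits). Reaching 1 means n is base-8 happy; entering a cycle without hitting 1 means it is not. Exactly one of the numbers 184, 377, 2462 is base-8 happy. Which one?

184: 184 → 53 → 61 → 74 → 6 → 36 → 32 → 16 → 4 → 16  — repeats 16 (not base-8 happy)
377: 377 → 75 → 11 → 10 → 5 → 25 → 10  — repeats 10 (not base-8 happy)
2462: 2462 → 97 → 18 → 8 → 1  — reaches 1 (base-8 happy)

2462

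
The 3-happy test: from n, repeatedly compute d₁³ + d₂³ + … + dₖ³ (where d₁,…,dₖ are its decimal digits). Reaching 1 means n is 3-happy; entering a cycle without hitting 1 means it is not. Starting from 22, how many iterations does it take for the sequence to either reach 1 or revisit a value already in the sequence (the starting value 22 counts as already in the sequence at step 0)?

22 → 2³ + 2³ = 16
16 → 1³ + 6³ = 217
217 → 2³ + 1³ + 7³ = 352
352 → 3³ + 5³ + 2³ = 160
160 → 1³ + 6³ + 0³ = 217  — 217 repeats.
That took 5 steps.

5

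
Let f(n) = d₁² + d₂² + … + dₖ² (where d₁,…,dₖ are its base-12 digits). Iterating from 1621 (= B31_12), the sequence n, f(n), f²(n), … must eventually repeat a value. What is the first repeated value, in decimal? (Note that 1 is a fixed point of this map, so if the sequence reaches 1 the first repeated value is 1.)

29

1621 = (11,3,1)_12 → 11² + 3² + 1² = 131
131 = (10,11)_12 → 10² + 11² = 221
221 = (1,6,5)_12 → 1² + 6² + 5² = 62
62 = (5,2)_12 → 5² + 2² = 29
29 = (2,5)_12 → 2² + 5² = 29  — 29 already appeared earlier.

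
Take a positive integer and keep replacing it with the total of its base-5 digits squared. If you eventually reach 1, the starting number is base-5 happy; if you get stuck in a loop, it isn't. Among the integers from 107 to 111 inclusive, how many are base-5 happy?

1

107: 107 → 21 → 17 → 13 → 13  (repeats 13)
108: 108 → 26 → 2 → 4 → 16 → 10 → 4  (repeats 4)
109: 109 → 33 → 11 → 5 → 1  (reaches 1)
110: 110 → 20 → 16 → 10 → 4 → 16  (repeats 16)
111: 111 → 21 → 17 → 13 → 13  (repeats 13)
base-5 happy: 109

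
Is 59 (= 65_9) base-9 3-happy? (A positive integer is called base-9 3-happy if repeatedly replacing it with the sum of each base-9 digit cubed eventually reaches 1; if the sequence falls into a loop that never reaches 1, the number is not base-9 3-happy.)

base-9 3-happy

59 = (6,5)_9 → 6³ + 5³ = 216 + 125 = 341
341 = (4,1,8)_9 → 4³ + 1³ + 8³ = 64 + 1 + 512 = 577
577 = (7,1,1)_9 → 7³ + 1³ + 1³ = 343 + 1 + 1 = 345
345 = (4,2,3)_9 → 4³ + 2³ + 3³ = 64 + 8 + 27 = 99
99 = (1,2,0)_9 → 1³ + 2³ + 0³ = 1 + 8 + 0 = 9
9 = (1,0)_9 → 1³ + 0³ = 1 + 0 = 1  — reached 1.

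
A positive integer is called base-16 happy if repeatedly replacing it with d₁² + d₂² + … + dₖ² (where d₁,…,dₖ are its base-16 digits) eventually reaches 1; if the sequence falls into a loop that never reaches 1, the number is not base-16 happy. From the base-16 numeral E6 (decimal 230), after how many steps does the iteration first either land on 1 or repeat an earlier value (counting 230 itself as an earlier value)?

230 = (14,6)_16 → 14² + 6² = 196 + 36 = 232
232 = (14,8)_16 → 14² + 8² = 196 + 64 = 260
260 = (1,0,4)_16 → 1² + 0² + 4² = 1 + 0 + 16 = 17
17 = (1,1)_16 → 1² + 1² = 1 + 1 = 2
2 = (2)_16 → 2² = 4
4 = (4)_16 → 4² = 16
16 = (1,0)_16 → 1² + 0² = 1 + 0 = 1  — reached 1.
That took 7 steps.

7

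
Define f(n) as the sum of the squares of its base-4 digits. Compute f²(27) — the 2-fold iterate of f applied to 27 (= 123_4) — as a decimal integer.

27 = (1,2,3)_4 → 14
14 = (3,2)_4 → 13

13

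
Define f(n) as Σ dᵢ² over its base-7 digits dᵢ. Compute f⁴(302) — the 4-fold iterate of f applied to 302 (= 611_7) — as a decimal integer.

302 = (6,1,1)_7 → 6² + 1² + 1² = 38
38 = (5,3)_7 → 5² + 3² = 34
34 = (4,6)_7 → 4² + 6² = 52
52 = (1,0,3)_7 → 1² + 0² + 3² = 10

10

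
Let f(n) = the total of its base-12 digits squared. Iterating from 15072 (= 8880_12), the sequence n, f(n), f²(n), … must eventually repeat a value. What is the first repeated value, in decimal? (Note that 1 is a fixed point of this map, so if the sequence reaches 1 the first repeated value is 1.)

15072 = (8,8,8,0)_12 → 192
192 = (1,4,0)_12 → 17
17 = (1,5)_12 → 26
26 = (2,2)_12 → 8
8 = (8)_12 → 64
64 = (5,4)_12 → 41
41 = (3,5)_12 → 34
34 = (2,10)_12 → 104
104 = (8,8)_12 → 128
128 = (10,8)_12 → 164
164 = (1,1,8)_12 → 66
66 = (5,6)_12 → 61
61 = (5,1)_12 → 26  — 26 already appeared earlier.

26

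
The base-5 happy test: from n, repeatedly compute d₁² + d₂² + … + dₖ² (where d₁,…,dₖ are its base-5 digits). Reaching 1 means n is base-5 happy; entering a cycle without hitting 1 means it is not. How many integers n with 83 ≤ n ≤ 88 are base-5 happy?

1

83: 83 → 19 → 25 → 1  (reaches 1)
84: 84 → 26 → 2 → 4 → 16 → 10 → 4  (repeats 4)
85: 85 → 13 → 13  (repeats 13)
86: 86 → 14 → 20 → 16 → 10 → 4 → 16  (repeats 16)
87: 87 → 17 → 13 → 13  (repeats 13)
88: 88 → 22 → 20 → 16 → 10 → 4 → 16  (repeats 16)
base-5 happy: 83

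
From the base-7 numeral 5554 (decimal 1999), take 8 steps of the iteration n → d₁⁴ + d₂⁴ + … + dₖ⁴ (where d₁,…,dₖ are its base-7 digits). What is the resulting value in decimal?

1999 = (5,5,5,4)_7 → 5⁴ + 5⁴ + 5⁴ + 4⁴ = 2131
2131 = (6,1,3,3)_7 → 6⁴ + 1⁴ + 3⁴ + 3⁴ = 1459
1459 = (4,1,5,3)_7 → 4⁴ + 1⁴ + 5⁴ + 3⁴ = 963
963 = (2,5,4,4)_7 → 2⁴ + 5⁴ + 4⁴ + 4⁴ = 1153
1153 = (3,2,3,5)_7 → 3⁴ + 2⁴ + 3⁴ + 5⁴ = 803
803 = (2,2,2,5)_7 → 2⁴ + 2⁴ + 2⁴ + 5⁴ = 673
673 = (1,6,5,1)_7 → 1⁴ + 6⁴ + 5⁴ + 1⁴ = 1923
1923 = (5,4,1,5)_7 → 5⁴ + 4⁴ + 1⁴ + 5⁴ = 1507

1507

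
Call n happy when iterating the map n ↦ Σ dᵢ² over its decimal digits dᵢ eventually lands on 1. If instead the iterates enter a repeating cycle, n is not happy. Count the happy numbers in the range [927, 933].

2

927: 927 → 134 → 26 → 40 → 16 → 37 → 58 → 89 → 145 → 42 → 20 → 4 → 16  — not happy
928: 928 → 149 → 98 → 145 → 42 → 20 → 4 → 16 → 37 → 58 → 89 → 145  — not happy
929: 929 → 166 → 73 → 58 → 89 → 145 → 42 → 20 → 4 → 16 → 37 → 58  — not happy
930: 930 → 90 → 81 → 65 → 61 → 37 → 58 → 89 → 145 → 42 → 20 → 4 → 16 → 37  — not happy
931: 931 → 91 → 82 → 68 → 100 → 1  — happy
932: 932 → 94 → 97 → 130 → 10 → 1  — happy
933: 933 → 99 → 162 → 41 → 17 → 50 → 25 → 29 → 85 → 89 → 145 → 42 → 20 → 4 → 16 → 37 → 58 → 89  — not happy
happy: 931, 932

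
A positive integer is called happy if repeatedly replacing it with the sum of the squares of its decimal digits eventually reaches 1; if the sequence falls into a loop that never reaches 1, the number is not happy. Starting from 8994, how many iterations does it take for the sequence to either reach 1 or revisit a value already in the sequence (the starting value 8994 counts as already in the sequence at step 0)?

8994 → 8² + 9² + 9² + 4² = 64 + 81 + 81 + 16 = 242
242 → 2² + 4² + 2² = 4 + 16 + 4 = 24
24 → 2² + 4² = 4 + 16 = 20
20 → 2² + 0² = 4 + 0 = 4
4 → 4² = 16
16 → 1² + 6² = 1 + 36 = 37
37 → 3² + 7² = 9 + 49 = 58
58 → 5² + 8² = 25 + 64 = 89
89 → 8² + 9² = 64 + 81 = 145
145 → 1² + 4² + 5² = 1 + 16 + 25 = 42
42 → 4² + 2² = 16 + 4 = 20  — 20 repeats.
That took 11 steps.

11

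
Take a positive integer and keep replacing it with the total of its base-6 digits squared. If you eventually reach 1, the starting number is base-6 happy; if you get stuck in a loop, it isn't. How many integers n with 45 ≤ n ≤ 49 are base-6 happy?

1

45: 45 → 11 → 26 → 20 → 13 → 5 → 25 → 17 → 29 → 41 → 26  (repeats 26)
46: 46 → 18 → 9 → 10 → 17 → 29 → 41 → 26 → 20 → 13 → 5 → 25 → 17  (repeats 17)
47: 47 → 27 → 25 → 17 → 29 → 41 → 26 → 20 → 13 → 5 → 25  (repeats 25)
48: 48 → 5 → 25 → 17 → 29 → 41 → 26 → 20 → 13 → 5  (repeats 5)
49: 49 → 6 → 1  (reaches 1)
base-6 happy: 49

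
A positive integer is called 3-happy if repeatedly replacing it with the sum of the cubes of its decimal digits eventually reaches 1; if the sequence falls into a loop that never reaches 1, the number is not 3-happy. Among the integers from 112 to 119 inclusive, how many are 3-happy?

1

112: 112 → 10 → 1  — 3-happy
113: 113 → 29 → 737 → 713 → 371 → 371  — not 3-happy
114: 114 → 66 → 432 → 99 → 1458 → 702 → 351 → 153 → 153  — not 3-happy
115: 115 → 127 → 352 → 160 → 217 → 352  — not 3-happy
116: 116 → 218 → 521 → 134 → 92 → 737 → 713 → 371 → 371  — not 3-happy
117: 117 → 345 → 216 → 225 → 141 → 66 → 432 → 99 → 1458 → 702 → 351 → 153 → 153  — not 3-happy
118: 118 → 514 → 190 → 730 → 370 → 370  — not 3-happy
119: 119 → 731 → 371 → 371  — not 3-happy
3-happy: 112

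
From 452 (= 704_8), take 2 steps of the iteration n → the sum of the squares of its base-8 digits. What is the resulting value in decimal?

452 = (7,0,4)_8 → 7² + 0² + 4² = 49 + 0 + 16 = 65
65 = (1,0,1)_8 → 1² + 0² + 1² = 1 + 0 + 1 = 2

2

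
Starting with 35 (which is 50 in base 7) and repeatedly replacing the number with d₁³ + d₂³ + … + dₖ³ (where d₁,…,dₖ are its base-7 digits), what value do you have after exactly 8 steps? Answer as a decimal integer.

35 = (5,0)_7 → 5³ + 0³ = 125 + 0 = 125
125 = (2,3,6)_7 → 2³ + 3³ + 6³ = 8 + 27 + 216 = 251
251 = (5,0,6)_7 → 5³ + 0³ + 6³ = 125 + 0 + 216 = 341
341 = (6,6,5)_7 → 6³ + 6³ + 5³ = 216 + 216 + 125 = 557
557 = (1,4,2,4)_7 → 1³ + 4³ + 2³ + 4³ = 1 + 64 + 8 + 64 = 137
137 = (2,5,4)_7 → 2³ + 5³ + 4³ = 8 + 125 + 64 = 197
197 = (4,0,1)_7 → 4³ + 0³ + 1³ = 64 + 0 + 1 = 65
65 = (1,2,2)_7 → 1³ + 2³ + 2³ = 1 + 8 + 8 = 17

17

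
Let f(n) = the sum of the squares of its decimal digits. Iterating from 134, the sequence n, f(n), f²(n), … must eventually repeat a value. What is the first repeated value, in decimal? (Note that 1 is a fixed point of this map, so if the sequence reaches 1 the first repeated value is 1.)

16

134 → 26
26 → 40
40 → 16
16 → 37
37 → 58
58 → 89
89 → 145
145 → 42
42 → 20
20 → 4
4 → 16  — 16 already appeared earlier.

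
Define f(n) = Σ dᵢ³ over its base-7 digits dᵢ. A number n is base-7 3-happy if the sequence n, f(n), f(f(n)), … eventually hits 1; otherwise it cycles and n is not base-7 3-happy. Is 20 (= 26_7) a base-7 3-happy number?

not base-7 3-happy

20 = (2,6)_7 → 2³ + 6³ = 8 + 216 = 224
224 = (4,4,0)_7 → 4³ + 4³ + 0³ = 64 + 64 + 0 = 128
128 = (2,4,2)_7 → 2³ + 4³ + 2³ = 8 + 64 + 8 = 80
80 = (1,4,3)_7 → 1³ + 4³ + 3³ = 1 + 64 + 27 = 92
92 = (1,6,1)_7 → 1³ + 6³ + 1³ = 1 + 216 + 1 = 218
218 = (4,3,1)_7 → 4³ + 3³ + 1³ = 64 + 27 + 1 = 92  — 92 already seen; the sequence cycles without reaching 1.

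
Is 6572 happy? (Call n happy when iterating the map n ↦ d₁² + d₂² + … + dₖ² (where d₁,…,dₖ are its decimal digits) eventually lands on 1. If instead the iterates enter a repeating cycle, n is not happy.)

not happy

6572 → 6² + 5² + 7² + 2² = 36 + 25 + 49 + 4 = 114
114 → 1² + 1² + 4² = 1 + 1 + 16 = 18
18 → 1² + 8² = 1 + 64 = 65
65 → 6² + 5² = 36 + 25 = 61
61 → 6² + 1² = 36 + 1 = 37
37 → 3² + 7² = 9 + 49 = 58
58 → 5² + 8² = 25 + 64 = 89
89 → 8² + 9² = 64 + 81 = 145
145 → 1² + 4² + 5² = 1 + 16 + 25 = 42
42 → 4² + 2² = 16 + 4 = 20
20 → 2² + 0² = 4 + 0 = 4
4 → 4² = 16
16 → 1² + 6² = 1 + 36 = 37  — 37 already seen; the sequence cycles without reaching 1.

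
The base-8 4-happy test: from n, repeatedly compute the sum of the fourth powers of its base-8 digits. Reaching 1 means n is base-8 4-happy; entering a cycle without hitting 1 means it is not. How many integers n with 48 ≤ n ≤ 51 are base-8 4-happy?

48: 48 → 1296 → 288 → 512 → 1  (reaches 1)
49: 49 → 1297 → 289 → 513 → 2 → 16 → 16  (repeats 16)
50: 50 → 1312 → 528 → 17 → 17  (repeats 17)
51: 51 → 1377 → 898 → 1313 → 529 → 18 → 32 → 256 → 256  (repeats 256)
base-8 4-happy: 48

1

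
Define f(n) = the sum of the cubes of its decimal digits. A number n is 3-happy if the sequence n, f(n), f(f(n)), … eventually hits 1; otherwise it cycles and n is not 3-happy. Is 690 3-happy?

690 → 6³ + 9³ + 0³ = 216 + 729 + 0 = 945
945 → 9³ + 4³ + 5³ = 729 + 64 + 125 = 918
918 → 9³ + 1³ + 8³ = 729 + 1 + 512 = 1242
1242 → 1³ + 2³ + 4³ + 2³ = 1 + 8 + 64 + 8 = 81
81 → 8³ + 1³ = 512 + 1 = 513
513 → 5³ + 1³ + 3³ = 125 + 1 + 27 = 153
153 → 1³ + 5³ + 3³ = 1 + 125 + 27 = 153  — 153 already seen; the sequence cycles without reaching 1.

not 3-happy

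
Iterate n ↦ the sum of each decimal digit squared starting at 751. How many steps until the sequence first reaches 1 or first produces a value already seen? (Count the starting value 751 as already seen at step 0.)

751 → 7² + 5² + 1² = 49 + 25 + 1 = 75
75 → 7² + 5² = 49 + 25 = 74
74 → 7² + 4² = 49 + 16 = 65
65 → 6² + 5² = 36 + 25 = 61
61 → 6² + 1² = 36 + 1 = 37
37 → 3² + 7² = 9 + 49 = 58
58 → 5² + 8² = 25 + 64 = 89
89 → 8² + 9² = 64 + 81 = 145
145 → 1² + 4² + 5² = 1 + 16 + 25 = 42
42 → 4² + 2² = 16 + 4 = 20
20 → 2² + 0² = 4 + 0 = 4
4 → 4² = 16
16 → 1² + 6² = 1 + 36 = 37  — 37 repeats.
That took 13 steps.

13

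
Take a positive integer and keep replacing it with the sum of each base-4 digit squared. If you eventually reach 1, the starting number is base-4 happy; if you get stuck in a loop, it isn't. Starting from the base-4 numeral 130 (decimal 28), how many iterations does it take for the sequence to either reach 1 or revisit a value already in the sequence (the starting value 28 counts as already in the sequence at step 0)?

28 = (1,3,0)_4 → 1² + 3² + 0² = 10
10 = (2,2)_4 → 2² + 2² = 8
8 = (2,0)_4 → 2² + 0² = 4
4 = (1,0)_4 → 1² + 0² = 1  — reached 1.
That took 4 steps.

4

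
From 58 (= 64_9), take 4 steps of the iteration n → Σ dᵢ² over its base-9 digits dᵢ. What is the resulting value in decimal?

58 = (6,4)_9 → 6² + 4² = 36 + 16 = 52
52 = (5,7)_9 → 5² + 7² = 25 + 49 = 74
74 = (8,2)_9 → 8² + 2² = 64 + 4 = 68
68 = (7,5)_9 → 7² + 5² = 49 + 25 = 74

74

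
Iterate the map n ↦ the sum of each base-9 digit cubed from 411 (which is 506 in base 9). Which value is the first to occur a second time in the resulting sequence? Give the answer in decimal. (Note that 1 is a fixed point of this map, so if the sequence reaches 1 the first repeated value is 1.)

411 = (5,0,6)_9 → 5³ + 0³ + 6³ = 125 + 0 + 216 = 341
341 = (4,1,8)_9 → 4³ + 1³ + 8³ = 64 + 1 + 512 = 577
577 = (7,1,1)_9 → 7³ + 1³ + 1³ = 343 + 1 + 1 = 345
345 = (4,2,3)_9 → 4³ + 2³ + 3³ = 64 + 8 + 27 = 99
99 = (1,2,0)_9 → 1³ + 2³ + 0³ = 1 + 8 + 0 = 9
9 = (1,0)_9 → 1³ + 0³ = 1 + 0 = 1  — reached the fixed point 1.
1 → 1, so 1 is the first repeated value.

1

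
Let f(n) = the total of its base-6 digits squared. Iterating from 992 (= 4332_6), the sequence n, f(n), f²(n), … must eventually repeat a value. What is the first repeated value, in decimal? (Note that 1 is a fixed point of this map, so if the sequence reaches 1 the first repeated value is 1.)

5

992 = (4,3,3,2)_6 → 38
38 = (1,0,2)_6 → 5
5 = (5)_6 → 25
25 = (4,1)_6 → 17
17 = (2,5)_6 → 29
29 = (4,5)_6 → 41
41 = (1,0,5)_6 → 26
26 = (4,2)_6 → 20
20 = (3,2)_6 → 13
13 = (2,1)_6 → 5  — 5 already appeared earlier.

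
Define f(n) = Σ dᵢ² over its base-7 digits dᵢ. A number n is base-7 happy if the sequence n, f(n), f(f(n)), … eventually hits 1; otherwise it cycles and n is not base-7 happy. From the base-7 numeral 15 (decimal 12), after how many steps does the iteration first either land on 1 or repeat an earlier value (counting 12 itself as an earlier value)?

5

12 = (1,5)_7 → 1² + 5² = 1 + 25 = 26
26 = (3,5)_7 → 3² + 5² = 9 + 25 = 34
34 = (4,6)_7 → 4² + 6² = 16 + 36 = 52
52 = (1,0,3)_7 → 1² + 0² + 3² = 1 + 0 + 9 = 10
10 = (1,3)_7 → 1² + 3² = 1 + 9 = 10  — 10 repeats.
That took 5 steps.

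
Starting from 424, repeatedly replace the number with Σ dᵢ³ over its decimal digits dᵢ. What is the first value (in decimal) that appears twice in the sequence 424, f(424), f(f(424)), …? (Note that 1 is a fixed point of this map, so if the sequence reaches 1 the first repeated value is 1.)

136

424 → 4³ + 2³ + 4³ = 64 + 8 + 64 = 136
136 → 1³ + 3³ + 6³ = 1 + 27 + 216 = 244
244 → 2³ + 4³ + 4³ = 8 + 64 + 64 = 136  — 136 already appeared earlier.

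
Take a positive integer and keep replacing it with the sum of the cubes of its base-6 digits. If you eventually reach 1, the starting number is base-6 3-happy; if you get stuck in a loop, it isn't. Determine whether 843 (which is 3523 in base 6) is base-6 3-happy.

843 = (3,5,2,3)_6 → 3³ + 5³ + 2³ + 3³ = 27 + 125 + 8 + 27 = 187
187 = (5,1,1)_6 → 5³ + 1³ + 1³ = 125 + 1 + 1 = 127
127 = (3,3,1)_6 → 3³ + 3³ + 1³ = 27 + 27 + 1 = 55
55 = (1,3,1)_6 → 1³ + 3³ + 1³ = 1 + 27 + 1 = 29
29 = (4,5)_6 → 4³ + 5³ = 64 + 125 = 189
189 = (5,1,3)_6 → 5³ + 1³ + 3³ = 125 + 1 + 27 = 153
153 = (4,1,3)_6 → 4³ + 1³ + 3³ = 64 + 1 + 27 = 92
92 = (2,3,2)_6 → 2³ + 3³ + 2³ = 8 + 27 + 8 = 43
43 = (1,1,1)_6 → 1³ + 1³ + 1³ = 1 + 1 + 1 = 3
3 = (3)_6 → 3³ = 27
27 = (4,3)_6 → 4³ + 3³ = 64 + 27 = 91
91 = (2,3,1)_6 → 2³ + 3³ + 1³ = 8 + 27 + 1 = 36
36 = (1,0,0)_6 → 1³ + 0³ + 0³ = 1 + 0 + 0 = 1  — reached 1.

base-6 3-happy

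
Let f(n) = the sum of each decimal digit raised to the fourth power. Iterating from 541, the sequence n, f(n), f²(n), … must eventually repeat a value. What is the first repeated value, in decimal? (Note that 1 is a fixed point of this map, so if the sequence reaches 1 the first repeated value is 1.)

541 → 5⁴ + 4⁴ + 1⁴ = 625 + 256 + 1 = 882
882 → 8⁴ + 8⁴ + 2⁴ = 4096 + 4096 + 16 = 8208
8208 → 8⁴ + 2⁴ + 0⁴ + 8⁴ = 4096 + 16 + 0 + 4096 = 8208  — 8208 already appeared earlier.

8208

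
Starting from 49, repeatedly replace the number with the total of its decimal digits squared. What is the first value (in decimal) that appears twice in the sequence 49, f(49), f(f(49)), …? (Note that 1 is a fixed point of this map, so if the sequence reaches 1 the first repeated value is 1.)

49 → 4² + 9² = 97
97 → 9² + 7² = 130
130 → 1² + 3² + 0² = 10
10 → 1² + 0² = 1  — reached the fixed point 1.
1 → 1, so 1 is the first repeated value.

1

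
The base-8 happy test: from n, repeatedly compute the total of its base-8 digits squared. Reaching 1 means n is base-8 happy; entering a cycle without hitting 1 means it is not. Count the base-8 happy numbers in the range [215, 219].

2

215: 215 → 62 → 85 → 30 → 45 → 50 → 40 → 25 → 10 → 5 → 25  (repeats 25)
216: 216 → 18 → 8 → 1  (reaches 1)
217: 217 → 19 → 13 → 26 → 13  (repeats 13)
218: 218 → 22 → 40 → 25 → 10 → 5 → 25  (repeats 25)
219: 219 → 27 → 18 → 8 → 1  (reaches 1)
base-8 happy: 216, 219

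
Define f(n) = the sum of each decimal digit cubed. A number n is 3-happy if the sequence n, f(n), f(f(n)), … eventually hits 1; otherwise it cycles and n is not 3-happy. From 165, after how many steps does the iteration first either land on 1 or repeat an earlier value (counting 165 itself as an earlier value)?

7

165 → 342
342 → 99
99 → 1458
1458 → 702
702 → 351
351 → 153
153 → 153  — 153 repeats.
That took 7 steps.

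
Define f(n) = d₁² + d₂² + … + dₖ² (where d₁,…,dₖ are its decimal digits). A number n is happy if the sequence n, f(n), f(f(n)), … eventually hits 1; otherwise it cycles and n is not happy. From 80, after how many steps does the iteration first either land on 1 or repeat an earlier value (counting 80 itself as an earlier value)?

13

80 → 8² + 0² = 64
64 → 6² + 4² = 52
52 → 5² + 2² = 29
29 → 2² + 9² = 85
85 → 8² + 5² = 89
89 → 8² + 9² = 145
145 → 1² + 4² + 5² = 42
42 → 4² + 2² = 20
20 → 2² + 0² = 4
4 → 4² = 16
16 → 1² + 6² = 37
37 → 3² + 7² = 58
58 → 5² + 8² = 89  — 89 repeats.
That took 13 steps.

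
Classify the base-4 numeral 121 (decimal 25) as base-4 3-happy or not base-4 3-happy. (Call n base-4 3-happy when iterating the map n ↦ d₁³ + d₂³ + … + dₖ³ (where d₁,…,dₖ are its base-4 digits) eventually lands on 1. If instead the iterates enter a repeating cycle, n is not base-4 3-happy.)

25 = (1,2,1)_4 → 10
10 = (2,2)_4 → 16
16 = (1,0,0)_4 → 1  — reached 1.

base-4 3-happy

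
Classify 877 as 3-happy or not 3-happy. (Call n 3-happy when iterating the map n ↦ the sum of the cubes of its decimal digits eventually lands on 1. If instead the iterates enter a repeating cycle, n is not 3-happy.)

877 → 1198
1198 → 1243
1243 → 100
100 → 1  — reached 1.

3-happy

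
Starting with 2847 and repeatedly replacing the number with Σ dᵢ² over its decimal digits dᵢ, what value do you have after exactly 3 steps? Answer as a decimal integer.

82

2847 → 2² + 8² + 4² + 7² = 4 + 64 + 16 + 49 = 133
133 → 1² + 3² + 3² = 1 + 9 + 9 = 19
19 → 1² + 9² = 1 + 81 = 82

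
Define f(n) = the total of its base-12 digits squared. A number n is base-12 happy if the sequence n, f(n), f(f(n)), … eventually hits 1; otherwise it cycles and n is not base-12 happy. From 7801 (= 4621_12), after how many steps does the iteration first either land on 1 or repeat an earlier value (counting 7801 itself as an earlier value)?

6

7801 = (4,6,2,1)_12 → 57
57 = (4,9)_12 → 97
97 = (8,1)_12 → 65
65 = (5,5)_12 → 50
50 = (4,2)_12 → 20
20 = (1,8)_12 → 65  — 65 repeats.
That took 6 steps.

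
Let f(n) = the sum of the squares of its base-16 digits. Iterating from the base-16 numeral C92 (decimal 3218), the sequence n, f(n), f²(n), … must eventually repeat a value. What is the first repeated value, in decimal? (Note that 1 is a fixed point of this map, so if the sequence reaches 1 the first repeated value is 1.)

3218 = (12,9,2)_16 → 229
229 = (14,5)_16 → 221
221 = (13,13)_16 → 338
338 = (1,5,2)_16 → 30
30 = (1,14)_16 → 197
197 = (12,5)_16 → 169
169 = (10,9)_16 → 181
181 = (11,5)_16 → 146
146 = (9,2)_16 → 85
85 = (5,5)_16 → 50
50 = (3,2)_16 → 13
13 = (13)_16 → 169  — 169 already appeared earlier.

169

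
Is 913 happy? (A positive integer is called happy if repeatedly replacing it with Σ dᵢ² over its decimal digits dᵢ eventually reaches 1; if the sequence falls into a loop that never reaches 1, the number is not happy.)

happy

913 → 9² + 1² + 3² = 81 + 1 + 9 = 91
91 → 9² + 1² = 81 + 1 = 82
82 → 8² + 2² = 64 + 4 = 68
68 → 6² + 8² = 36 + 64 = 100
100 → 1² + 0² + 0² = 1 + 0 + 0 = 1  — reached 1.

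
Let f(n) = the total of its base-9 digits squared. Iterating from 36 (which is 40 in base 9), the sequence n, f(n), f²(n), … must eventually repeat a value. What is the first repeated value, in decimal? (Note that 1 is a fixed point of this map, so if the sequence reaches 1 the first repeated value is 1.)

36 = (4,0)_9 → 4² + 0² = 16 + 0 = 16
16 = (1,7)_9 → 1² + 7² = 1 + 49 = 50
50 = (5,5)_9 → 5² + 5² = 25 + 25 = 50  — 50 already appeared earlier.

50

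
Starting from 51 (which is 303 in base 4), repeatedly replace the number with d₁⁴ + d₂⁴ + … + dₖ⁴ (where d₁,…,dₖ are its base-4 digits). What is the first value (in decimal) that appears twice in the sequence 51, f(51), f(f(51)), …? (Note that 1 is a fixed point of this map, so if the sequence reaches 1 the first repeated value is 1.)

51 = (3,0,3)_4 → 3⁴ + 0⁴ + 3⁴ = 81 + 0 + 81 = 162
162 = (2,2,0,2)_4 → 2⁴ + 2⁴ + 0⁴ + 2⁴ = 16 + 16 + 0 + 16 = 48
48 = (3,0,0)_4 → 3⁴ + 0⁴ + 0⁴ = 81 + 0 + 0 = 81
81 = (1,1,0,1)_4 → 1⁴ + 1⁴ + 0⁴ + 1⁴ = 1 + 1 + 0 + 1 = 3
3 = (3)_4 → 3⁴ = 81  — 81 already appeared earlier.

81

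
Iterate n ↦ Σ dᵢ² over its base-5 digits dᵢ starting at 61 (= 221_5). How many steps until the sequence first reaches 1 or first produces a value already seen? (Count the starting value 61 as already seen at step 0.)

4

61 = (2,2,1)_5 → 2² + 2² + 1² = 9
9 = (1,4)_5 → 1² + 4² = 17
17 = (3,2)_5 → 3² + 2² = 13
13 = (2,3)_5 → 2² + 3² = 13  — 13 repeats.
That took 4 steps.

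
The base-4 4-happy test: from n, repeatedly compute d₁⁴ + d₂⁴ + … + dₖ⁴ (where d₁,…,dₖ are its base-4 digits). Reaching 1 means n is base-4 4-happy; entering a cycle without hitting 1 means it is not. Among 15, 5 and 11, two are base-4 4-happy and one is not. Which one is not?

15: 15 → 162 → 48 → 81 → 3 → 81  — repeats 81 (not base-4 4-happy)
5: 5 → 2 → 16 → 1  — reaches 1 (base-4 4-happy)
11: 11 → 97 → 18 → 17 → 2 → 16 → 1  — reaches 1 (base-4 4-happy)

15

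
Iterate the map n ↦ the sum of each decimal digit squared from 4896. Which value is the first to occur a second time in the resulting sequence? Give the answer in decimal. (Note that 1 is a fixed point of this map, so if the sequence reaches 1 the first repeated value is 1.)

4896 → 4² + 8² + 9² + 6² = 16 + 64 + 81 + 36 = 197
197 → 1² + 9² + 7² = 1 + 81 + 49 = 131
131 → 1² + 3² + 1² = 1 + 9 + 1 = 11
11 → 1² + 1² = 1 + 1 = 2
2 → 2² = 4
4 → 4² = 16
16 → 1² + 6² = 1 + 36 = 37
37 → 3² + 7² = 9 + 49 = 58
58 → 5² + 8² = 25 + 64 = 89
89 → 8² + 9² = 64 + 81 = 145
145 → 1² + 4² + 5² = 1 + 16 + 25 = 42
42 → 4² + 2² = 16 + 4 = 20
20 → 2² + 0² = 4 + 0 = 4  — 4 already appeared earlier.

4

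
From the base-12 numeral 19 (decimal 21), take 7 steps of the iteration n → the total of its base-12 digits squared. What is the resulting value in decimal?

21 = (1,9)_12 → 1² + 9² = 82
82 = (6,10)_12 → 6² + 10² = 136
136 = (11,4)_12 → 11² + 4² = 137
137 = (11,5)_12 → 11² + 5² = 146
146 = (1,0,2)_12 → 1² + 0² + 2² = 5
5 = (5)_12 → 5² = 25
25 = (2,1)_12 → 2² + 1² = 5

5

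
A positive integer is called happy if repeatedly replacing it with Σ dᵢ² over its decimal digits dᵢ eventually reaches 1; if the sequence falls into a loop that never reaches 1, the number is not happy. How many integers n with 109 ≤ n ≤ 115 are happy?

109: 109 → 82 → 68 → 100 → 1  — happy
110: 110 → 2 → 4 → 16 → 37 → 58 → 89 → 145 → 42 → 20 → 4  — not happy
111: 111 → 3 → 9 → 81 → 65 → 61 → 37 → 58 → 89 → 145 → 42 → 20 → 4 → 16 → 37  — not happy
112: 112 → 6 → 36 → 45 → 41 → 17 → 50 → 25 → 29 → 85 → 89 → 145 → 42 → 20 → 4 → 16 → 37 → 58 → 89  — not happy
113: 113 → 11 → 2 → 4 → 16 → 37 → 58 → 89 → 145 → 42 → 20 → 4  — not happy
114: 114 → 18 → 65 → 61 → 37 → 58 → 89 → 145 → 42 → 20 → 4 → 16 → 37  — not happy
115: 115 → 27 → 53 → 34 → 25 → 29 → 85 → 89 → 145 → 42 → 20 → 4 → 16 → 37 → 58 → 89  — not happy
happy: 109

1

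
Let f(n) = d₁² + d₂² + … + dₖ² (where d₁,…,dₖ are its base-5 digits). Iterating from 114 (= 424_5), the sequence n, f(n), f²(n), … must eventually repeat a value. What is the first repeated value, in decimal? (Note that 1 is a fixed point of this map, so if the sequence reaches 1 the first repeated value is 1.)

114 = (4,2,4)_5 → 4² + 2² + 4² = 16 + 4 + 16 = 36
36 = (1,2,1)_5 → 1² + 2² + 1² = 1 + 4 + 1 = 6
6 = (1,1)_5 → 1² + 1² = 1 + 1 = 2
2 = (2)_5 → 2² = 4
4 = (4)_5 → 4² = 16
16 = (3,1)_5 → 3² + 1² = 9 + 1 = 10
10 = (2,0)_5 → 2² + 0² = 4 + 0 = 4  — 4 already appeared earlier.

4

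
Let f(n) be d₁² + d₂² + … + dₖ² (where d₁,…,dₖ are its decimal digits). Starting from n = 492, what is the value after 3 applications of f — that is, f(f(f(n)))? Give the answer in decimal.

492 → 4² + 9² + 2² = 101
101 → 1² + 0² + 1² = 2
2 → 2² = 4

4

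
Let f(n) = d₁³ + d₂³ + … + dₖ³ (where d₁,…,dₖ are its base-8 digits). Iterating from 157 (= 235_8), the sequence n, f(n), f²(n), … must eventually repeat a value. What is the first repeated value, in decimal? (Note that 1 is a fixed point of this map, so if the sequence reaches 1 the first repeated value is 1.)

1

157 = (2,3,5)_8 → 2³ + 3³ + 5³ = 8 + 27 + 125 = 160
160 = (2,4,0)_8 → 2³ + 4³ + 0³ = 8 + 64 + 0 = 72
72 = (1,1,0)_8 → 1³ + 1³ + 0³ = 1 + 1 + 0 = 2
2 = (2)_8 → 2³ = 8
8 = (1,0)_8 → 1³ + 0³ = 1 + 0 = 1  — reached the fixed point 1.
1 → 1, so 1 is the first repeated value.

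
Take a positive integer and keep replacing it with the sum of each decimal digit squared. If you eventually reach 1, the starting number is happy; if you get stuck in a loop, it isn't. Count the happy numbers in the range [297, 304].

297: 297 → 134 → 26 → 40 → 16 → 37 → 58 → 89 → 145 → 42 → 20 → 4 → 16  — not happy
298: 298 → 149 → 98 → 145 → 42 → 20 → 4 → 16 → 37 → 58 → 89 → 145  — not happy
299: 299 → 166 → 73 → 58 → 89 → 145 → 42 → 20 → 4 → 16 → 37 → 58  — not happy
300: 300 → 9 → 81 → 65 → 61 → 37 → 58 → 89 → 145 → 42 → 20 → 4 → 16 → 37  — not happy
301: 301 → 10 → 1  — happy
302: 302 → 13 → 10 → 1  — happy
303: 303 → 18 → 65 → 61 → 37 → 58 → 89 → 145 → 42 → 20 → 4 → 16 → 37  — not happy
304: 304 → 25 → 29 → 85 → 89 → 145 → 42 → 20 → 4 → 16 → 37 → 58 → 89  — not happy
happy: 301, 302

2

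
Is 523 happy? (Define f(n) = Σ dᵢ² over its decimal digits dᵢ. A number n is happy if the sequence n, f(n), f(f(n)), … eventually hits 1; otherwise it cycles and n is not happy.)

not happy

523 → 5² + 2² + 3² = 38
38 → 3² + 8² = 73
73 → 7² + 3² = 58
58 → 5² + 8² = 89
89 → 8² + 9² = 145
145 → 1² + 4² + 5² = 42
42 → 4² + 2² = 20
20 → 2² + 0² = 4
4 → 4² = 16
16 → 1² + 6² = 37
37 → 3² + 7² = 58  — 58 already seen; the sequence cycles without reaching 1.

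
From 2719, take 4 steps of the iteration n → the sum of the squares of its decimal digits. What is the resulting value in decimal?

2719 → 135
135 → 35
35 → 34
34 → 25

25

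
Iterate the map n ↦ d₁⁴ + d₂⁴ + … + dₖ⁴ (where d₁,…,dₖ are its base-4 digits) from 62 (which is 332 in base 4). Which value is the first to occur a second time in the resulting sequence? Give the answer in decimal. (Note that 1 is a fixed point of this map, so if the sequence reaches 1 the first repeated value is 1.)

83

62 = (3,3,2)_4 → 3⁴ + 3⁴ + 2⁴ = 81 + 81 + 16 = 178
178 = (2,3,0,2)_4 → 2⁴ + 3⁴ + 0⁴ + 2⁴ = 16 + 81 + 0 + 16 = 113
113 = (1,3,0,1)_4 → 1⁴ + 3⁴ + 0⁴ + 1⁴ = 1 + 81 + 0 + 1 = 83
83 = (1,1,0,3)_4 → 1⁴ + 1⁴ + 0⁴ + 3⁴ = 1 + 1 + 0 + 81 = 83  — 83 already appeared earlier.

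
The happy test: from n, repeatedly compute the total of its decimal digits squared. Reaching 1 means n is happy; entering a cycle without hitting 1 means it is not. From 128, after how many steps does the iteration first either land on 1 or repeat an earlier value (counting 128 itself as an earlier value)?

128 → 69
69 → 117
117 → 51
51 → 26
26 → 40
40 → 16
16 → 37
37 → 58
58 → 89
89 → 145
145 → 42
42 → 20
20 → 4
4 → 16  — 16 repeats.
That took 14 steps.

14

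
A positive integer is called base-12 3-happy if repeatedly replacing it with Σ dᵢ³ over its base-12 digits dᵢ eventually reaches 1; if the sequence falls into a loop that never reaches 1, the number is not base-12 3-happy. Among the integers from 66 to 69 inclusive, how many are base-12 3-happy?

3

66: 66 → 341 → 197 → 190 → 1028 → 856 → 1520 → 1728 → 1  — base-12 3-happy
67: 67 → 468 → 54 → 280 → 1396 → 1305 → 1458 → 1217 → 762 → 368 → 736 → 190 → 1028 → 856 → 1520 → 1728 → 1  — base-12 3-happy
68: 68 → 637 → 190 → 1028 → 856 → 1520 → 1728 → 1  — base-12 3-happy
69: 69 → 854 → 1464 → 1008 → 343 → 415 → 1351 → 1136 → 1855 → 1344 → 793 → 342 → 288 → 8 → 512 → 755 → 1464  — not base-12 3-happy
base-12 3-happy: 66, 67, 68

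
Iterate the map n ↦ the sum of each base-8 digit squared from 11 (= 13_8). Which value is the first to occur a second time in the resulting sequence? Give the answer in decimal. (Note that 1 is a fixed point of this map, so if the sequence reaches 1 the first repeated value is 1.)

10

11 = (1,3)_8 → 1² + 3² = 10
10 = (1,2)_8 → 1² + 2² = 5
5 = (5)_8 → 5² = 25
25 = (3,1)_8 → 3² + 1² = 10  — 10 already appeared earlier.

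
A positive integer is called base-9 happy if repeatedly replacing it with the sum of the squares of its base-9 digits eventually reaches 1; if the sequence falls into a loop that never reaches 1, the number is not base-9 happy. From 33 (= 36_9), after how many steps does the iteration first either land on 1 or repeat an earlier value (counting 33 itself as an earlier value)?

33 = (3,6)_9 → 3² + 6² = 9 + 36 = 45
45 = (5,0)_9 → 5² + 0² = 25 + 0 = 25
25 = (2,7)_9 → 2² + 7² = 4 + 49 = 53
53 = (5,8)_9 → 5² + 8² = 25 + 64 = 89
89 = (1,0,8)_9 → 1² + 0² + 8² = 1 + 0 + 64 = 65
65 = (7,2)_9 → 7² + 2² = 49 + 4 = 53  — 53 repeats.
That took 6 steps.

6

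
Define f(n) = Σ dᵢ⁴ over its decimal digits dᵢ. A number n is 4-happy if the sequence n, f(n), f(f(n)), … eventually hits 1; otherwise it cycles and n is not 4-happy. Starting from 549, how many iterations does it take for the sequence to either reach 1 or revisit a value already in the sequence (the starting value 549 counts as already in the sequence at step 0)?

549 → 5⁴ + 4⁴ + 9⁴ = 7442
7442 → 7⁴ + 4⁴ + 4⁴ + 2⁴ = 2929
2929 → 2⁴ + 9⁴ + 2⁴ + 9⁴ = 13154
13154 → 1⁴ + 3⁴ + 1⁴ + 5⁴ + 4⁴ = 964
964 → 9⁴ + 6⁴ + 4⁴ = 8113
8113 → 8⁴ + 1⁴ + 1⁴ + 3⁴ = 4179
4179 → 4⁴ + 1⁴ + 7⁴ + 9⁴ = 9219
9219 → 9⁴ + 2⁴ + 1⁴ + 9⁴ = 13139
13139 → 1⁴ + 3⁴ + 1⁴ + 3⁴ + 9⁴ = 6725
6725 → 6⁴ + 7⁴ + 2⁴ + 5⁴ = 4338
4338 → 4⁴ + 3⁴ + 3⁴ + 8⁴ = 4514
4514 → 4⁴ + 5⁴ + 1⁴ + 4⁴ = 1138
1138 → 1⁴ + 1⁴ + 3⁴ + 8⁴ = 4179  — 4179 repeats.
That took 13 steps.

13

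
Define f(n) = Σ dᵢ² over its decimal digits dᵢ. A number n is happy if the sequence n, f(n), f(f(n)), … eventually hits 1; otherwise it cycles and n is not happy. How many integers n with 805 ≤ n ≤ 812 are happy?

805: 805 → 89 → 145 → 42 → 20 → 4 → 16 → 37 → 58 → 89  (repeats 89)
806: 806 → 100 → 1  (reaches 1)
807: 807 → 113 → 11 → 2 → 4 → 16 → 37 → 58 → 89 → 145 → 42 → 20 → 4  (repeats 4)
808: 808 → 128 → 69 → 117 → 51 → 26 → 40 → 16 → 37 → 58 → 89 → 145 → 42 → 20 → 4 → 16  (repeats 16)
809: 809 → 145 → 42 → 20 → 4 → 16 → 37 → 58 → 89 → 145  (repeats 145)
810: 810 → 65 → 61 → 37 → 58 → 89 → 145 → 42 → 20 → 4 → 16 → 37  (repeats 37)
811: 811 → 66 → 72 → 53 → 34 → 25 → 29 → 85 → 89 → 145 → 42 → 20 → 4 → 16 → 37 → 58 → 89  (repeats 89)
812: 812 → 69 → 117 → 51 → 26 → 40 → 16 → 37 → 58 → 89 → 145 → 42 → 20 → 4 → 16  (repeats 16)
happy: 806

1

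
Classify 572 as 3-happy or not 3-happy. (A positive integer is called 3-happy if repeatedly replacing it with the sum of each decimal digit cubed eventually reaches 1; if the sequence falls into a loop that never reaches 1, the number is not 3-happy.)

not 3-happy

572 → 5³ + 7³ + 2³ = 476
476 → 4³ + 7³ + 6³ = 623
623 → 6³ + 2³ + 3³ = 251
251 → 2³ + 5³ + 1³ = 134
134 → 1³ + 3³ + 4³ = 92
92 → 9³ + 2³ = 737
737 → 7³ + 3³ + 7³ = 713
713 → 7³ + 1³ + 3³ = 371
371 → 3³ + 7³ + 1³ = 371  — 371 already seen; the sequence cycles without reaching 1.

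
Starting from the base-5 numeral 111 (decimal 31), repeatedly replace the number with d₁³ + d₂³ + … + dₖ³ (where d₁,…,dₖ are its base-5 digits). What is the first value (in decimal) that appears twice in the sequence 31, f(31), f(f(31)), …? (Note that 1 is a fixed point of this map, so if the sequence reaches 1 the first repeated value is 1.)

31 = (1,1,1)_5 → 1³ + 1³ + 1³ = 3
3 = (3)_5 → 3³ = 27
27 = (1,0,2)_5 → 1³ + 0³ + 2³ = 9
9 = (1,4)_5 → 1³ + 4³ = 65
65 = (2,3,0)_5 → 2³ + 3³ + 0³ = 35
35 = (1,2,0)_5 → 1³ + 2³ + 0³ = 9  — 9 already appeared earlier.

9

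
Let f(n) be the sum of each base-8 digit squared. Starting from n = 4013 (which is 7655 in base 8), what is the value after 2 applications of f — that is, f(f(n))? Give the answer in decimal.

4013 = (7,6,5,5)_8 → 7² + 6² + 5² + 5² = 135
135 = (2,0,7)_8 → 2² + 0² + 7² = 53

53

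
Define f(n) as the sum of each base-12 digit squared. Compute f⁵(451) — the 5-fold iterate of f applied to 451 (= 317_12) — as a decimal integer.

25

451 = (3,1,7)_12 → 3² + 1² + 7² = 59
59 = (4,11)_12 → 4² + 11² = 137
137 = (11,5)_12 → 11² + 5² = 146
146 = (1,0,2)_12 → 1² + 0² + 2² = 5
5 = (5)_12 → 5² = 25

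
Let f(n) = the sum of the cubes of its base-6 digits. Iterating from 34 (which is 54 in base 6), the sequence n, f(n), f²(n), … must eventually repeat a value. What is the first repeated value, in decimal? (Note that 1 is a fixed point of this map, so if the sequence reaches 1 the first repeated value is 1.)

1

34 = (5,4)_6 → 5³ + 4³ = 125 + 64 = 189
189 = (5,1,3)_6 → 5³ + 1³ + 3³ = 125 + 1 + 27 = 153
153 = (4,1,3)_6 → 4³ + 1³ + 3³ = 64 + 1 + 27 = 92
92 = (2,3,2)_6 → 2³ + 3³ + 2³ = 8 + 27 + 8 = 43
43 = (1,1,1)_6 → 1³ + 1³ + 1³ = 1 + 1 + 1 = 3
3 = (3)_6 → 3³ = 27
27 = (4,3)_6 → 4³ + 3³ = 64 + 27 = 91
91 = (2,3,1)_6 → 2³ + 3³ + 1³ = 8 + 27 + 1 = 36
36 = (1,0,0)_6 → 1³ + 0³ + 0³ = 1 + 0 + 0 = 1  — reached the fixed point 1.
1 → 1, so 1 is the first repeated value.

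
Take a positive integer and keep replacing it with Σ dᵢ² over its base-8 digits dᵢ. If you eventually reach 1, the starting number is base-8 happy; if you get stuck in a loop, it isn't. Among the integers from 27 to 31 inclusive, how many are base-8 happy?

27: 27 → 18 → 8 → 1  (reaches 1)
28: 28 → 25 → 10 → 5 → 25  (repeats 25)
29: 29 → 34 → 20 → 20  (repeats 20)
30: 30 → 45 → 50 → 40 → 25 → 10 → 5 → 25  (repeats 25)
31: 31 → 58 → 53 → 61 → 74 → 6 → 36 → 32 → 16 → 4 → 16  (repeats 16)
base-8 happy: 27

1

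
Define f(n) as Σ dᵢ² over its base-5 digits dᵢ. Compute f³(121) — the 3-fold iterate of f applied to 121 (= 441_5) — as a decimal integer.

5

121 = (4,4,1)_5 → 4² + 4² + 1² = 16 + 16 + 1 = 33
33 = (1,1,3)_5 → 1² + 1² + 3² = 1 + 1 + 9 = 11
11 = (2,1)_5 → 2² + 1² = 4 + 1 = 5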